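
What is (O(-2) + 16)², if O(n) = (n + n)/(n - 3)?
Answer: 7056/25 ≈ 282.24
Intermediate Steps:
O(n) = 2*n/(-3 + n) (O(n) = (2*n)/(-3 + n) = 2*n/(-3 + n))
(O(-2) + 16)² = (2*(-2)/(-3 - 2) + 16)² = (2*(-2)/(-5) + 16)² = (2*(-2)*(-⅕) + 16)² = (⅘ + 16)² = (84/5)² = 7056/25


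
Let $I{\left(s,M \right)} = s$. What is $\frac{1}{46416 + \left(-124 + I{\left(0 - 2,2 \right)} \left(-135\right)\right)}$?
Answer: $\frac{1}{46562} \approx 2.1477 \cdot 10^{-5}$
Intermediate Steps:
$\frac{1}{46416 + \left(-124 + I{\left(0 - 2,2 \right)} \left(-135\right)\right)} = \frac{1}{46416 - \left(124 - \left(0 - 2\right) \left(-135\right)\right)} = \frac{1}{46416 - -146} = \frac{1}{46416 + \left(-124 + 270\right)} = \frac{1}{46416 + 146} = \frac{1}{46562}$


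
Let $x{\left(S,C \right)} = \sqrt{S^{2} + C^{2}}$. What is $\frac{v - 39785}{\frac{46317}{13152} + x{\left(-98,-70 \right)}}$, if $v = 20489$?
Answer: $\frac{1306041578496}{278520627103} - \frac{5192020721664 \sqrt{74}}{278520627103} \approx -155.67$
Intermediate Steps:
$x{\left(S,C \right)} = \sqrt{C^{2} + S^{2}}$
$\frac{v - 39785}{\frac{46317}{13152} + x{\left(-98,-70 \right)}} = \frac{20489 - 39785}{\frac{46317}{13152} + \sqrt{\left(-70\right)^{2} + \left(-98\right)^{2}}} = - \frac{19296}{46317 \cdot \frac{1}{13152} + \sqrt{4900 + 9604}} = - \frac{19296}{\frac{15439}{4384} + \sqrt{14504}} = - \frac{19296}{\frac{15439}{4384} + 14 \sqrt{74}}$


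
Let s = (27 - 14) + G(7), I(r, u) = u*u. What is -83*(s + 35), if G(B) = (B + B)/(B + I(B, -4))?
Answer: -92794/23 ≈ -4034.5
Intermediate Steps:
I(r, u) = u²
G(B) = 2*B/(16 + B) (G(B) = (B + B)/(B + (-4)²) = (2*B)/(B + 16) = (2*B)/(16 + B) = 2*B/(16 + B))
s = 313/23 (s = (27 - 14) + 2*7/(16 + 7) = 13 + 2*7/23 = 13 + 2*7*(1/23) = 13 + 14/23 = 313/23 ≈ 13.609)
-83*(s + 35) = -83*(313/23 + 35) = -83*1118/23 = -92794/23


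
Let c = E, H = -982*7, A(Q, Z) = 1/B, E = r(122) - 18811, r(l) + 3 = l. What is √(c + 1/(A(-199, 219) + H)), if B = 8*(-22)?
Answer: 2*I*√30398935470413/80655 ≈ 136.72*I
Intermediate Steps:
B = -176
r(l) = -3 + l
E = -18692 (E = (-3 + 122) - 18811 = 119 - 18811 = -18692)
A(Q, Z) = -1/176 (A(Q, Z) = 1/(-176) = -1/176)
H = -6874
c = -18692
√(c + 1/(A(-199, 219) + H)) = √(-18692 + 1/(-1/176 - 6874)) = √(-18692 + 1/(-1209825/176)) = √(-18692 - 176/1209825) = √(-22614049076/1209825) = 2*I*√30398935470413/80655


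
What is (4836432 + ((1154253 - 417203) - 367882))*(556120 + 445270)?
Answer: 5212835784000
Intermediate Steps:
(4836432 + ((1154253 - 417203) - 367882))*(556120 + 445270) = (4836432 + (737050 - 367882))*1001390 = (4836432 + 369168)*1001390 = 5205600*1001390 = 5212835784000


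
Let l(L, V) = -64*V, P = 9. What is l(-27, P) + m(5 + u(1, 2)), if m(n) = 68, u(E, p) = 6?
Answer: -508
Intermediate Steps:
l(-27, P) + m(5 + u(1, 2)) = -64*9 + 68 = -576 + 68 = -508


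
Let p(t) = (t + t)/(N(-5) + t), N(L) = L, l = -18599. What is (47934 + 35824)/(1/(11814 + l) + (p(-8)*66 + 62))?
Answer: 7387874390/12633657 ≈ 584.78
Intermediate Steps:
p(t) = 2*t/(-5 + t) (p(t) = (t + t)/(-5 + t) = (2*t)/(-5 + t) = 2*t/(-5 + t))
(47934 + 35824)/(1/(11814 + l) + (p(-8)*66 + 62)) = (47934 + 35824)/(1/(11814 - 18599) + ((2*(-8)/(-5 - 8))*66 + 62)) = 83758/(1/(-6785) + ((2*(-8)/(-13))*66 + 62)) = 83758/(-1/6785 + ((2*(-8)*(-1/13))*66 + 62)) = 83758/(-1/6785 + ((16/13)*66 + 62)) = 83758/(-1/6785 + (1056/13 + 62)) = 83758/(-1/6785 + 1862/13) = 83758/(12633657/88205) = 83758*(88205/12633657) = 7387874390/12633657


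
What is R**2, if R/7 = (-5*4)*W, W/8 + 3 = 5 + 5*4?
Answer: 607129600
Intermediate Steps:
W = 176 (W = -24 + 8*(5 + 5*4) = -24 + 8*(5 + 20) = -24 + 8*25 = -24 + 200 = 176)
R = -24640 (R = 7*(-5*4*176) = 7*(-20*176) = 7*(-3520) = -24640)
R**2 = (-24640)**2 = 607129600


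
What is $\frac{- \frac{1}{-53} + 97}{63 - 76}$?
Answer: $- \frac{5142}{689} \approx -7.463$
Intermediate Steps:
$\frac{- \frac{1}{-53} + 97}{63 - 76} = \frac{\left(-1\right) \left(- \frac{1}{53}\right) + 97}{-13} = \left(\frac{1}{53} + 97\right) \left(- \frac{1}{13}\right) = \frac{5142}{53} \left(- \frac{1}{13}\right) = - \frac{5142}{689}$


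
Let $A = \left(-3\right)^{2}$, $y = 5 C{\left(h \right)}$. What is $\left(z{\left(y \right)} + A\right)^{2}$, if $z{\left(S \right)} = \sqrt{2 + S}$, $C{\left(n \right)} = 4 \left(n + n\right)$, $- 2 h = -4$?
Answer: $\left(9 + \sqrt{82}\right)^{2} \approx 326.0$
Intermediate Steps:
$h = 2$ ($h = \left(- \frac{1}{2}\right) \left(-4\right) = 2$)
$C{\left(n \right)} = 8 n$ ($C{\left(n \right)} = 4 \cdot 2 n = 8 n$)
$y = 80$ ($y = 5 \cdot 8 \cdot 2 = 5 \cdot 16 = 80$)
$A = 9$
$\left(z{\left(y \right)} + A\right)^{2} = \left(\sqrt{2 + 80} + 9\right)^{2} = \left(\sqrt{82} + 9\right)^{2} = \left(9 + \sqrt{82}\right)^{2}$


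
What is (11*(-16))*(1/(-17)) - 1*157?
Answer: -2493/17 ≈ -146.65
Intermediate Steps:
(11*(-16))*(1/(-17)) - 1*157 = -176*(-1)/17 - 157 = -176*(-1/17) - 157 = 176/17 - 157 = -2493/17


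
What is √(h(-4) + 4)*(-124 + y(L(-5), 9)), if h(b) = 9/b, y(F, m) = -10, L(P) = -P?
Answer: -67*√7 ≈ -177.27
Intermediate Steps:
√(h(-4) + 4)*(-124 + y(L(-5), 9)) = √(9/(-4) + 4)*(-124 - 10) = √(9*(-¼) + 4)*(-134) = √(-9/4 + 4)*(-134) = √(7/4)*(-134) = (√7/2)*(-134) = -67*√7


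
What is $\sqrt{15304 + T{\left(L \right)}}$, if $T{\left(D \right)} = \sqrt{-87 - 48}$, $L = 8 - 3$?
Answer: $\sqrt{15304 + 3 i \sqrt{15}} \approx 123.71 + 0.047 i$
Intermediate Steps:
$L = 5$
$T{\left(D \right)} = 3 i \sqrt{15}$ ($T{\left(D \right)} = \sqrt{-135} = 3 i \sqrt{15}$)
$\sqrt{15304 + T{\left(L \right)}} = \sqrt{15304 + 3 i \sqrt{15}}$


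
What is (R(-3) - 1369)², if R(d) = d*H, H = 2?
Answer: 1890625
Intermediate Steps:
R(d) = 2*d (R(d) = d*2 = 2*d)
(R(-3) - 1369)² = (2*(-3) - 1369)² = (-6 - 1369)² = (-1375)² = 1890625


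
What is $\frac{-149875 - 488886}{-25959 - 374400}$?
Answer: $\frac{638761}{400359} \approx 1.5955$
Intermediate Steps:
$\frac{-149875 - 488886}{-25959 - 374400} = - \frac{638761}{-400359} = \left(-638761\right) \left(- \frac{1}{400359}\right) = \frac{638761}{400359}$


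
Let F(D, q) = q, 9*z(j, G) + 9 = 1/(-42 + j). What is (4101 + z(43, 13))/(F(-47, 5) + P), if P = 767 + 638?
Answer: 36901/12690 ≈ 2.9079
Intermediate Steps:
z(j, G) = -1 + 1/(9*(-42 + j))
P = 1405
(4101 + z(43, 13))/(F(-47, 5) + P) = (4101 + (379/9 - 1*43)/(-42 + 43))/(5 + 1405) = (4101 + (379/9 - 43)/1)/1410 = (4101 + 1*(-8/9))*(1/1410) = (4101 - 8/9)*(1/1410) = (36901/9)*(1/1410) = 36901/12690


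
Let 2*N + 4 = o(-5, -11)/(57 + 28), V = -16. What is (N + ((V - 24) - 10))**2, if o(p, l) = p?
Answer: 3129361/1156 ≈ 2707.1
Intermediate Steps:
N = -69/34 (N = -2 + (-5/(57 + 28))/2 = -2 + (-5/85)/2 = -2 + (-5*1/85)/2 = -2 + (1/2)*(-1/17) = -2 - 1/34 = -69/34 ≈ -2.0294)
(N + ((V - 24) - 10))**2 = (-69/34 + ((-16 - 24) - 10))**2 = (-69/34 + (-40 - 10))**2 = (-69/34 - 50)**2 = (-1769/34)**2 = 3129361/1156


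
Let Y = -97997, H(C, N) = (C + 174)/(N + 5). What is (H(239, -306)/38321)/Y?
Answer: 59/161479750591 ≈ 3.6537e-10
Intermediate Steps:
H(C, N) = (174 + C)/(5 + N)
(H(239, -306)/38321)/Y = (((174 + 239)/(5 - 306))/38321)/(-97997) = ((413/(-301))*(1/38321))*(-1/97997) = (-1/301*413*(1/38321))*(-1/97997) = -59/43*1/38321*(-1/97997) = -59/1647803*(-1/97997) = 59/161479750591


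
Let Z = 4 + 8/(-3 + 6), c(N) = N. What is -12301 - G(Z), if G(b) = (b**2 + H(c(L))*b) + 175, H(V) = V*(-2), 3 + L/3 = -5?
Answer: -115564/9 ≈ -12840.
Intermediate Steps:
L = -24 (L = -9 + 3*(-5) = -9 - 15 = -24)
Z = 20/3 (Z = 4 + 8/3 = 20/3 ≈ 6.6667)
H(V) = -2*V
G(b) = 175 + b**2 + 48*b (G(b) = (b**2 + (-2*(-24))*b) + 175 = (b**2 + 48*b) + 175 = 175 + b**2 + 48*b)
-12301 - G(Z) = -12301 - (175 + (20/3)**2 + 48*(20/3)) = -12301 - (175 + 400/9 + 320) = -12301 - 1*4855/9 = -12301 - 4855/9 = -115564/9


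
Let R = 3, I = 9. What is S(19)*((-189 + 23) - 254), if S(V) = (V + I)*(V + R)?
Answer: -258720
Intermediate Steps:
S(V) = (3 + V)*(9 + V) (S(V) = (V + 9)*(V + 3) = (9 + V)*(3 + V) = (3 + V)*(9 + V))
S(19)*((-189 + 23) - 254) = (27 + 19² + 12*19)*((-189 + 23) - 254) = (27 + 361 + 228)*(-166 - 254) = 616*(-420) = -258720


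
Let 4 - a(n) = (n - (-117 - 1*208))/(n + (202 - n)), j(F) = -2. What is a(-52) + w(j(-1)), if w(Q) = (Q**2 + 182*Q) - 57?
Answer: -83699/202 ≈ -414.35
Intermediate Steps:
a(n) = 483/202 - n/202 (a(n) = 4 - (n - (-117 - 1*208))/(n + (202 - n)) = 4 - (n - (-117 - 208))/202 = 4 - (n - 1*(-325))/202 = 4 - (n + 325)/202 = 4 - (325 + n)/202 = 4 - (325/202 + n/202) = 4 + (-325/202 - n/202) = 483/202 - n/202)
w(Q) = -57 + Q**2 + 182*Q
a(-52) + w(j(-1)) = (483/202 - 1/202*(-52)) + (-57 + (-2)**2 + 182*(-2)) = (483/202 + 26/101) + (-57 + 4 - 364) = 535/202 - 417 = -83699/202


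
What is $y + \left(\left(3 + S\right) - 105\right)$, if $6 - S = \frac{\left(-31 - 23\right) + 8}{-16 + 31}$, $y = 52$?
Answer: $- \frac{614}{15} \approx -40.933$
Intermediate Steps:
$S = \frac{136}{15}$ ($S = 6 - \frac{\left(-31 - 23\right) + 8}{-16 + 31} = 6 - \frac{\left(-31 - 23\right) + 8}{15} = 6 - \left(-54 + 8\right) \frac{1}{15} = 6 - \left(-46\right) \frac{1}{15} = 6 - - \frac{46}{15} = 6 + \frac{46}{15} = \frac{136}{15} \approx 9.0667$)
$y + \left(\left(3 + S\right) - 105\right) = 52 + \left(\left(3 + \frac{136}{15}\right) - 105\right) = 52 + \left(\frac{181}{15} - 105\right) = 52 - \frac{1394}{15} = - \frac{614}{15}$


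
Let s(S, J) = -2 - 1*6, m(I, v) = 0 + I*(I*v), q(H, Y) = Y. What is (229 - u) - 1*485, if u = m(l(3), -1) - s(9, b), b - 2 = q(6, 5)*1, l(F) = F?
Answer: -255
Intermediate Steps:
m(I, v) = v*I² (m(I, v) = 0 + v*I² = v*I²)
b = 7 (b = 2 + 5*1 = 2 + 5 = 7)
s(S, J) = -8 (s(S, J) = -2 - 6 = -8)
u = -1 (u = -1*3² - 1*(-8) = -1*9 + 8 = -9 + 8 = -1)
(229 - u) - 1*485 = (229 - 1*(-1)) - 1*485 = (229 + 1) - 485 = 230 - 485 = -255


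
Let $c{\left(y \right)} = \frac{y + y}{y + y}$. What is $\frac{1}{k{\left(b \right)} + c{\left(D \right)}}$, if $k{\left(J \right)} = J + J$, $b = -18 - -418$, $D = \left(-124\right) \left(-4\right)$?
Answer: $\frac{1}{801} \approx 0.0012484$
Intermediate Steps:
$D = 496$
$b = 400$ ($b = -18 + 418 = 400$)
$k{\left(J \right)} = 2 J$
$c{\left(y \right)} = 1$ ($c{\left(y \right)} = \frac{2 y}{2 y} = 2 y \frac{1}{2 y} = 1$)
$\frac{1}{k{\left(b \right)} + c{\left(D \right)}} = \frac{1}{2 \cdot 400 + 1} = \frac{1}{800 + 1} = \frac{1}{801}$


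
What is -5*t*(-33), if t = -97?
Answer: -16005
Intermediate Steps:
-5*t*(-33) = -5*(-97)*(-33) = 485*(-33) = -16005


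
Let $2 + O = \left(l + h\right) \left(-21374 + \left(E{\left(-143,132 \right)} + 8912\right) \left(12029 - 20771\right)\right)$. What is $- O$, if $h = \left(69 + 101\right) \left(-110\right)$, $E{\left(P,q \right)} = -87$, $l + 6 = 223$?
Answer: $-1426324312090$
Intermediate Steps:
$l = 217$ ($l = -6 + 223 = 217$)
$h = -18700$ ($h = 170 \left(-110\right) = -18700$)
$O = 1426324312090$ ($O = -2 + \left(217 - 18700\right) \left(-21374 + \left(-87 + 8912\right) \left(12029 - 20771\right)\right) = -2 - 18483 \left(-21374 + 8825 \left(-8742\right)\right) = -2 - 18483 \left(-21374 - 77148150\right) = -2 - -1426324312092 = -2 + 1426324312092 = 1426324312090$)
$- O = \left(-1\right) 1426324312090 = -1426324312090$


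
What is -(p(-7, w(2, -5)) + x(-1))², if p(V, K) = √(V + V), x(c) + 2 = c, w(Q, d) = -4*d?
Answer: 5 + 6*I*√14 ≈ 5.0 + 22.45*I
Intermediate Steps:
x(c) = -2 + c
p(V, K) = √2*√V (p(V, K) = √(2*V) = √2*√V)
-(p(-7, w(2, -5)) + x(-1))² = -(√2*√(-7) + (-2 - 1))² = -(√2*(I*√7) - 3)² = -(I*√14 - 3)² = -(-3 + I*√14)²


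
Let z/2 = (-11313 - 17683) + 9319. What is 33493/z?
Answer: -33493/39354 ≈ -0.85107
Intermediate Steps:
z = -39354 (z = 2*((-11313 - 17683) + 9319) = 2*(-28996 + 9319) = 2*(-19677) = -39354)
33493/z = 33493/(-39354) = 33493*(-1/39354) = -33493/39354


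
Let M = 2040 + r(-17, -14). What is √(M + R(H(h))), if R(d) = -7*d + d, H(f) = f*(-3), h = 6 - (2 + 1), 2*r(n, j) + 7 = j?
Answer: 3*√926/2 ≈ 45.645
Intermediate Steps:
r(n, j) = -7/2 + j/2
h = 3 (h = 6 - 1*3 = 6 - 3 = 3)
M = 4059/2 (M = 2040 + (-7/2 + (½)*(-14)) = 2040 + (-7/2 - 7) = 2040 - 21/2 = 4059/2 ≈ 2029.5)
H(f) = -3*f
R(d) = -6*d
√(M + R(H(h))) = √(4059/2 - (-18)*3) = √(4059/2 - 6*(-9)) = √(4059/2 + 54) = √(4167/2) = 3*√926/2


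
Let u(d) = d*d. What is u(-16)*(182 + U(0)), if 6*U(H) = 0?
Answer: 46592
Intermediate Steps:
u(d) = d**2
U(H) = 0 (U(H) = (1/6)*0 = 0)
u(-16)*(182 + U(0)) = (-16)**2*(182 + 0) = 256*182 = 46592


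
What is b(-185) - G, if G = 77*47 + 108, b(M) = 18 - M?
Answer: -3524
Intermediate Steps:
G = 3727 (G = 3619 + 108 = 3727)
b(-185) - G = (18 - 1*(-185)) - 1*3727 = (18 + 185) - 3727 = 203 - 3727 = -3524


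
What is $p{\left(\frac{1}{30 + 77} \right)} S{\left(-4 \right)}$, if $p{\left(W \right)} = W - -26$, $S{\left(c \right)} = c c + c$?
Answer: $\frac{33396}{107} \approx 312.11$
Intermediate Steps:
$S{\left(c \right)} = c + c^{2}$ ($S{\left(c \right)} = c^{2} + c = c + c^{2}$)
$p{\left(W \right)} = 26 + W$ ($p{\left(W \right)} = W + 26 = 26 + W$)
$p{\left(\frac{1}{30 + 77} \right)} S{\left(-4 \right)} = \left(26 + \frac{1}{30 + 77}\right) \left(- 4 \left(1 - 4\right)\right) = \left(26 + \frac{1}{107}\right) \left(\left(-4\right) \left(-3\right)\right) = \left(26 + \frac{1}{107}\right) 12 = \frac{2783}{107} \cdot 12 = \frac{33396}{107}$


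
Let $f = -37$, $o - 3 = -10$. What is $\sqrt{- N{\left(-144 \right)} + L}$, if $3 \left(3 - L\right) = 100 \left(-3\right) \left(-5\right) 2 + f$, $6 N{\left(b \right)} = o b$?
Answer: $\frac{i \sqrt{10374}}{3} \approx 33.951 i$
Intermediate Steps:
$o = -7$ ($o = 3 - 10 = -7$)
$N{\left(b \right)} = - \frac{7 b}{6}$ ($N{\left(b \right)} = \frac{\left(-7\right) b}{6} = - \frac{7 b}{6}$)
$L = - \frac{2954}{3}$ ($L = 3 - \frac{100 \left(-3\right) \left(-5\right) 2 - 37}{3} = 3 - \frac{100 \cdot 15 \cdot 2 - 37}{3} = 3 - \frac{100 \cdot 30 - 37}{3} = 3 - \frac{3000 - 37}{3} = 3 - \frac{2963}{3} = - \frac{2954}{3} \approx -984.67$)
$\sqrt{- N{\left(-144 \right)} + L} = \sqrt{- \frac{\left(-7\right) \left(-144\right)}{6} - \frac{2954}{3}} = \sqrt{\left(-1\right) 168 - \frac{2954}{3}} = \sqrt{-168 - \frac{2954}{3}} = \sqrt{- \frac{3458}{3}} = \frac{i \sqrt{10374}}{3}$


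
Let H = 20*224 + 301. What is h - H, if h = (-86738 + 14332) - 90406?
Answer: -167593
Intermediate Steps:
h = -162812 (h = -72406 - 90406 = -162812)
H = 4781 (H = 4480 + 301 = 4781)
h - H = -162812 - 1*4781 = -162812 - 4781 = -167593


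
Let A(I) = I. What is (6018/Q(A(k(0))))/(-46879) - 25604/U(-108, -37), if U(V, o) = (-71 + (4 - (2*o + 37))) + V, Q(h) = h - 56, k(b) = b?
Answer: 16804266445/90570228 ≈ 185.54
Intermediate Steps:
Q(h) = -56 + h
U(V, o) = -104 + V - 2*o (U(V, o) = (-71 + (4 - (37 + 2*o))) + V = (-71 + (4 + (-37 - 2*o))) + V = (-71 + (-33 - 2*o)) + V = (-104 - 2*o) + V = -104 + V - 2*o)
(6018/Q(A(k(0))))/(-46879) - 25604/U(-108, -37) = (6018/(-56 + 0))/(-46879) - 25604/(-104 - 108 - 2*(-37)) = (6018/(-56))*(-1/46879) - 25604/(-104 - 108 + 74) = (6018*(-1/56))*(-1/46879) - 25604/(-138) = -3009/28*(-1/46879) - 25604*(-1/138) = 3009/1312612 + 12802/69 = 16804266445/90570228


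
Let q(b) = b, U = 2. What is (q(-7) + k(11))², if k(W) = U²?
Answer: 9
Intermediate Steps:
k(W) = 4 (k(W) = 2² = 4)
(q(-7) + k(11))² = (-7 + 4)² = (-3)² = 9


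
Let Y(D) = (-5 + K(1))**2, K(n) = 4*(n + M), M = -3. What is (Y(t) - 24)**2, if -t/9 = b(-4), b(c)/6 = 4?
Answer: 21025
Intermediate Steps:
b(c) = 24 (b(c) = 6*4 = 24)
K(n) = -12 + 4*n (K(n) = 4*(n - 3) = 4*(-3 + n) = -12 + 4*n)
t = -216 (t = -9*24 = -216)
Y(D) = 169 (Y(D) = (-5 + (-12 + 4*1))**2 = (-5 + (-12 + 4))**2 = (-5 - 8)**2 = (-13)**2 = 169)
(Y(t) - 24)**2 = (169 - 24)**2 = 145**2 = 21025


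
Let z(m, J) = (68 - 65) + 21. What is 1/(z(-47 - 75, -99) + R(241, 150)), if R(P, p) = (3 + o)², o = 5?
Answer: 1/88 ≈ 0.011364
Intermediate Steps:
R(P, p) = 64 (R(P, p) = (3 + 5)² = 8² = 64)
z(m, J) = 24 (z(m, J) = 3 + 21 = 24)
1/(z(-47 - 75, -99) + R(241, 150)) = 1/(24 + 64) = 1/88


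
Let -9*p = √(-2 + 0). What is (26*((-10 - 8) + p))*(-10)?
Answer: 4680 + 260*I*√2/9 ≈ 4680.0 + 40.855*I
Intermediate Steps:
p = -I*√2/9 (p = -√(-2 + 0)/9 = -I*√2/9 ≈ -0.15713*I)
(26*((-10 - 8) + p))*(-10) = (26*((-10 - 8) - I*√2/9))*(-10) = (26*(-18 - I*√2/9))*(-10) = (-468 - 26*I*√2/9)*(-10) = 4680 + 260*I*√2/9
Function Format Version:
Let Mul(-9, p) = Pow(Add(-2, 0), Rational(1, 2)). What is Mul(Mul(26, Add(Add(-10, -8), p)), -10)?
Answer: Add(4680, Mul(Rational(260, 9), I, Pow(2, Rational(1, 2)))) ≈ Add(4680.0, Mul(40.855, I))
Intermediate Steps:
p = Mul(Rational(-1, 9), I, Pow(2, Rational(1, 2))) (p = Mul(Rational(-1, 9), Pow(Add(-2, 0), Rational(1, 2))) = Mul(Rational(-1, 9), Pow(-2, Rational(1, 2))) = Mul(Rational(-1, 9), Mul(I, Pow(2, Rational(1, 2)))) = Mul(Rational(-1, 9), I, Pow(2, Rational(1, 2))) ≈ Mul(-0.15713, I))
Mul(Mul(26, Add(Add(-10, -8), p)), -10) = Mul(Mul(26, Add(Add(-10, -8), Mul(Rational(-1, 9), I, Pow(2, Rational(1, 2))))), -10) = Mul(Mul(26, Add(-18, Mul(Rational(-1, 9), I, Pow(2, Rational(1, 2))))), -10) = Mul(Add(-468, Mul(Rational(-26, 9), I, Pow(2, Rational(1, 2)))), -10) = Add(4680, Mul(Rational(260, 9), I, Pow(2, Rational(1, 2))))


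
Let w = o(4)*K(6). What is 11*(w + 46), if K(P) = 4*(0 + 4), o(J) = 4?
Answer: 1210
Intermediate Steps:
K(P) = 16 (K(P) = 4*4 = 16)
w = 64 (w = 4*16 = 64)
11*(w + 46) = 11*(64 + 46) = 11*110 = 1210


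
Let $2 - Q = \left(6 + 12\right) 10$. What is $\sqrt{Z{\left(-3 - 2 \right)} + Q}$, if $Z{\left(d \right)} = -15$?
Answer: $i \sqrt{193} \approx 13.892 i$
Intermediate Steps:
$Q = -178$ ($Q = 2 - \left(6 + 12\right) 10 = 2 - 18 \cdot 10 = 2 - 180 = -178$)
$\sqrt{Z{\left(-3 - 2 \right)} + Q} = \sqrt{-15 - 178} = \sqrt{-193} = i \sqrt{193}$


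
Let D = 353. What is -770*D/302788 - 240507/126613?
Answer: -53618656523/19168448522 ≈ -2.7972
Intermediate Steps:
-770*D/302788 - 240507/126613 = -770*353/302788 - 240507/126613 = -271810*1/302788 - 240507*1/126613 = -135905/151394 - 240507/126613 = -53618656523/19168448522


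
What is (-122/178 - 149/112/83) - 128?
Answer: -106480349/827344 ≈ -128.70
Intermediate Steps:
(-122/178 - 149/112/83) - 128 = (-122*1/178 - 149*1/112*(1/83)) - 128 = (-61/89 - 149/112*1/83) - 128 = (-61/89 - 149/9296) - 128 = -580317/827344 - 128 = -106480349/827344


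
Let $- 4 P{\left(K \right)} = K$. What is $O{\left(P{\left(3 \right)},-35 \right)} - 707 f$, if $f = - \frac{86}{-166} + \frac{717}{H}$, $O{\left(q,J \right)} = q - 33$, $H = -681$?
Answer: $\frac{25951393}{75364} \approx 344.35$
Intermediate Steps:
$P{\left(K \right)} = - \frac{K}{4}$
$O{\left(q,J \right)} = -33 + q$
$f = - \frac{10076}{18841}$ ($f = - \frac{86}{-166} + \frac{717}{-681} = \left(-86\right) \left(- \frac{1}{166}\right) + 717 \left(- \frac{1}{681}\right) = \frac{43}{83} - \frac{239}{227} = - \frac{10076}{18841} \approx -0.53479$)
$O{\left(P{\left(3 \right)},-35 \right)} - 707 f = \left(-33 - \frac{3}{4}\right) - - \frac{7123732}{18841} = \left(-33 - \frac{3}{4}\right) + \frac{7123732}{18841} = - \frac{135}{4} + \frac{7123732}{18841} = \frac{25951393}{75364}$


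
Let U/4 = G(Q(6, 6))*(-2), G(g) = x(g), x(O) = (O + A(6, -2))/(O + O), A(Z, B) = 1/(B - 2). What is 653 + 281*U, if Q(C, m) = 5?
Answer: -2074/5 ≈ -414.80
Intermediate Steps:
A(Z, B) = 1/(-2 + B)
x(O) = (-¼ + O)/(2*O) (x(O) = (O + 1/(-2 - 2))/(O + O) = (O + 1/(-4))/((2*O)) = (O - ¼)*(1/(2*O)) = (-¼ + O)*(1/(2*O)) = (-¼ + O)/(2*O))
G(g) = (-1 + 4*g)/(8*g)
U = -19/5 (U = 4*(((⅛)*(-1 + 4*5)/5)*(-2)) = 4*(((⅛)*(⅕)*(-1 + 20))*(-2)) = 4*(((⅛)*(⅕)*19)*(-2)) = 4*((19/40)*(-2)) = 4*(-19/20) = -19/5 ≈ -3.8000)
653 + 281*U = 653 + 281*(-19/5) = 653 - 5339/5 = -2074/5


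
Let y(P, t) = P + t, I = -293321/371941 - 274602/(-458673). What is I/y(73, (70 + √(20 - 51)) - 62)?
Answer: -874872374877/374863515993152 + 10800893517*I*√31/374863515993152 ≈ -0.0023338 + 0.00016042*I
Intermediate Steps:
I = -10800893517/56866431431 (I = -293321*1/371941 - 274602*(-1/458673) = -293321/371941 + 91534/152891 = -10800893517/56866431431 ≈ -0.18993)
I/y(73, (70 + √(20 - 51)) - 62) = -10800893517/(56866431431*(73 + ((70 + √(20 - 51)) - 62))) = -10800893517/(56866431431*(73 + ((70 + √(-31)) - 62))) = -10800893517/(56866431431*(73 + ((70 + I*√31) - 62))) = -10800893517/(56866431431*(73 + (8 + I*√31))) = -10800893517/(56866431431*(81 + I*√31))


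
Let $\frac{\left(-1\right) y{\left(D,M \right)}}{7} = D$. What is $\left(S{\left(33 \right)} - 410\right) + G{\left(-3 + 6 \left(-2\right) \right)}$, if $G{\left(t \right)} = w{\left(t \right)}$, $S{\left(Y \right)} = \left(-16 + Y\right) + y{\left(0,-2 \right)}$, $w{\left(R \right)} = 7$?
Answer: $-386$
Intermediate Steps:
$y{\left(D,M \right)} = - 7 D$
$S{\left(Y \right)} = -16 + Y$ ($S{\left(Y \right)} = \left(-16 + Y\right) - 0 = \left(-16 + Y\right) + 0 = -16 + Y$)
$G{\left(t \right)} = 7$
$\left(S{\left(33 \right)} - 410\right) + G{\left(-3 + 6 \left(-2\right) \right)} = \left(\left(-16 + 33\right) - 410\right) + 7 = \left(17 - 410\right) + 7 = -393 + 7 = -386$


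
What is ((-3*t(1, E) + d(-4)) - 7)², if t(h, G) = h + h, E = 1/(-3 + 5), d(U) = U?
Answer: 289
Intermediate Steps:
E = ½ (E = 1/2 = ½ ≈ 0.50000)
t(h, G) = 2*h
((-3*t(1, E) + d(-4)) - 7)² = ((-6 - 4) - 7)² = (-10 - 7)² = (-17)² = 289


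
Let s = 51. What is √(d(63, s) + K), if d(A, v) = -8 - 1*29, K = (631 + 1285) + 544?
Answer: √2423 ≈ 49.224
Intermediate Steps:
K = 2460 (K = 1916 + 544 = 2460)
d(A, v) = -37 (d(A, v) = -8 - 29 = -37)
√(d(63, s) + K) = √(-37 + 2460) = √2423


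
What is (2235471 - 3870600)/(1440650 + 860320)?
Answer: -545043/766990 ≈ -0.71063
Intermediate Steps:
(2235471 - 3870600)/(1440650 + 860320) = -1635129/2300970 = -1635129*1/2300970 = -545043/766990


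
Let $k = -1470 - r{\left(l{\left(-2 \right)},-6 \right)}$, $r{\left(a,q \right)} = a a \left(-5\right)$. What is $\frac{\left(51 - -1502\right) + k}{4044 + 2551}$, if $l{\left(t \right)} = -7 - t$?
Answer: $\frac{208}{6595} \approx 0.031539$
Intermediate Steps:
$r{\left(a,q \right)} = - 5 a^{2}$ ($r{\left(a,q \right)} = a^{2} \left(-5\right) = - 5 a^{2}$)
$k = -1345$ ($k = -1470 - - 5 \left(-7 - -2\right)^{2} = -1470 - - 5 \left(-7 + 2\right)^{2} = -1470 - - 5 \left(-5\right)^{2} = -1470 - \left(-5\right) 25 = -1470 - -125 = -1470 + 125 = -1345$)
$\frac{\left(51 - -1502\right) + k}{4044 + 2551} = \frac{\left(51 - -1502\right) - 1345}{4044 + 2551} = \frac{\left(51 + 1502\right) - 1345}{6595} = \left(1553 - 1345\right) \frac{1}{6595} = 208 \cdot \frac{1}{6595} = \frac{208}{6595}$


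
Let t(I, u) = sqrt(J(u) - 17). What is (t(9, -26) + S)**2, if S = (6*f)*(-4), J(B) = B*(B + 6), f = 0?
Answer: 503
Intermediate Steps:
J(B) = B*(6 + B)
t(I, u) = sqrt(-17 + u*(6 + u)) (t(I, u) = sqrt(u*(6 + u) - 17) = sqrt(-17 + u*(6 + u)))
S = 0 (S = (6*0)*(-4) = 0*(-4) = 0)
(t(9, -26) + S)**2 = (sqrt(-17 - 26*(6 - 26)) + 0)**2 = (sqrt(-17 - 26*(-20)) + 0)**2 = (sqrt(-17 + 520) + 0)**2 = (sqrt(503) + 0)**2 = (sqrt(503))**2 = 503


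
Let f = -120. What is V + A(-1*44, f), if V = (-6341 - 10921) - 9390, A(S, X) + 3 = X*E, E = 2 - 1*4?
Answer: -26415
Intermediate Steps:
E = -2 (E = 2 - 4 = -2)
A(S, X) = -3 - 2*X (A(S, X) = -3 + X*(-2) = -3 - 2*X)
V = -26652 (V = -17262 - 9390 = -26652)
V + A(-1*44, f) = -26652 + (-3 - 2*(-120)) = -26652 + (-3 + 240) = -26652 + 237 = -26415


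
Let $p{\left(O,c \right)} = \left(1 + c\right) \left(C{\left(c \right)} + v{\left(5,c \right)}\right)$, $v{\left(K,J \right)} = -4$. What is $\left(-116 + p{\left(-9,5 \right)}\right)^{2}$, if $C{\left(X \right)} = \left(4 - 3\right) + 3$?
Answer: $13456$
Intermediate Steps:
$C{\left(X \right)} = 4$ ($C{\left(X \right)} = 1 + 3 = 4$)
$p{\left(O,c \right)} = 0$ ($p{\left(O,c \right)} = \left(1 + c\right) \left(4 - 4\right) = \left(1 + c\right) 0 = 0$)
$\left(-116 + p{\left(-9,5 \right)}\right)^{2} = \left(-116 + 0\right)^{2} = \left(-116\right)^{2} = 13456$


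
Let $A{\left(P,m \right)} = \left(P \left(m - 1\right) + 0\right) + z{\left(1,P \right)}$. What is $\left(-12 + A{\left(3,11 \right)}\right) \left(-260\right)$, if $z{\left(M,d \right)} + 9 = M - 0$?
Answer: $-2600$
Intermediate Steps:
$z{\left(M,d \right)} = -9 + M$ ($z{\left(M,d \right)} = -9 + \left(M - 0\right) = -9 + \left(M + 0\right) = -9 + M$)
$A{\left(P,m \right)} = -8 + P \left(-1 + m\right)$ ($A{\left(P,m \right)} = \left(P \left(m - 1\right) + 0\right) + \left(-9 + 1\right) = \left(P \left(-1 + m\right) + 0\right) - 8 = P \left(-1 + m\right) - 8 = -8 + P \left(-1 + m\right)$)
$\left(-12 + A{\left(3,11 \right)}\right) \left(-260\right) = \left(-12 - -22\right) \left(-260\right) = \left(-12 + 22\right) \left(-260\right) = 10 \left(-260\right) = -2600$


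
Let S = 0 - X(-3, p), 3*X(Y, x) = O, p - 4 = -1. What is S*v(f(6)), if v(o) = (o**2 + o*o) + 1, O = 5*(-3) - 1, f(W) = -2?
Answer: 48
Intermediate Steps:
p = 3 (p = 4 - 1 = 3)
O = -16 (O = -15 - 1 = -16)
X(Y, x) = -16/3 (X(Y, x) = (1/3)*(-16) = -16/3)
S = 16/3 (S = 0 - 1*(-16/3) = 0 + 16/3 = 16/3 ≈ 5.3333)
v(o) = 1 + 2*o**2 (v(o) = (o**2 + o**2) + 1 = 2*o**2 + 1 = 1 + 2*o**2)
S*v(f(6)) = 16*(1 + 2*(-2)**2)/3 = 16*(1 + 2*4)/3 = 16*(1 + 8)/3 = (16/3)*9 = 48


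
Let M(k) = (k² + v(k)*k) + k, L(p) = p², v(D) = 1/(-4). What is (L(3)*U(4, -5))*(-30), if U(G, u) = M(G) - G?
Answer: -4050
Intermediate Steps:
v(D) = -¼
M(k) = k² + 3*k/4 (M(k) = (k² - k/4) + k = k² + 3*k/4)
U(G, u) = -G + G*(3 + 4*G)/4 (U(G, u) = G*(3 + 4*G)/4 - G = -G + G*(3 + 4*G)/4)
(L(3)*U(4, -5))*(-30) = (3²*(4*(-¼ + 4)))*(-30) = (9*(4*(15/4)))*(-30) = (9*15)*(-30) = 135*(-30) = -4050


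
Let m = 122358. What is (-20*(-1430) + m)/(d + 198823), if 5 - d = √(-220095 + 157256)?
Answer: 4287811032/5647519489 + 150958*I*√62839/39532636423 ≈ 0.75924 + 0.00095723*I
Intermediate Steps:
d = 5 - I*√62839 (d = 5 - √(-220095 + 157256) = 5 - √(-62839) = 5 - I*√62839 ≈ 5.0 - 250.68*I)
(-20*(-1430) + m)/(d + 198823) = (-20*(-1430) + 122358)/((5 - I*√62839) + 198823) = (28600 + 122358)/(198828 - I*√62839) = 150958/(198828 - I*√62839)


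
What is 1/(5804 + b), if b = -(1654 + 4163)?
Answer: -1/13 ≈ -0.076923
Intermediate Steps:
b = -5817 (b = -1*5817 = -5817)
1/(5804 + b) = 1/(5804 - 5817) = 1/(-13) = -1/13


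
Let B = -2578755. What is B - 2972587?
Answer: -5551342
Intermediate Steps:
B - 2972587 = -2578755 - 2972587 = -5551342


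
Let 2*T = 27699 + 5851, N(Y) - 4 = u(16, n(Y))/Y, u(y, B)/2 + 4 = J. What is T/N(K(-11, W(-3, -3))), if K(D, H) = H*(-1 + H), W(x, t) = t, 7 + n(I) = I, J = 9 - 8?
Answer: 33550/7 ≈ 4792.9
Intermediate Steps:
J = 1
n(I) = -7 + I
u(y, B) = -6 (u(y, B) = -8 + 2*1 = -8 + 2 = -6)
N(Y) = 4 - 6/Y
T = 16775 (T = (27699 + 5851)/2 = (½)*33550 = 16775)
T/N(K(-11, W(-3, -3))) = 16775/(4 - 6*(-1/(3*(-1 - 3)))) = 16775/(4 - 6/((-3*(-4)))) = 16775/(4 - 6/12) = 16775/(4 - 6*1/12) = 16775/(4 - ½) = 16775/(7/2) = 16775*(2/7) = 33550/7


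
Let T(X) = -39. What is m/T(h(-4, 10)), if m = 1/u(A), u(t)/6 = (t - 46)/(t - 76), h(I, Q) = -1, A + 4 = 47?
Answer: -11/234 ≈ -0.047009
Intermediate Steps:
A = 43 (A = -4 + 47 = 43)
u(t) = 6*(-46 + t)/(-76 + t) (u(t) = 6*((t - 46)/(t - 76)) = 6*((-46 + t)/(-76 + t)) = 6*(-46 + t)/(-76 + t))
m = 11/6 (m = 1/(6*(-46 + 43)/(-76 + 43)) = 1/(6*(-3)/(-33)) = 1/(6*(-1/33)*(-3)) = 1/(6/11) = 11/6 ≈ 1.8333)
m/T(h(-4, 10)) = (11/6)/(-39) = (11/6)*(-1/39) = -11/234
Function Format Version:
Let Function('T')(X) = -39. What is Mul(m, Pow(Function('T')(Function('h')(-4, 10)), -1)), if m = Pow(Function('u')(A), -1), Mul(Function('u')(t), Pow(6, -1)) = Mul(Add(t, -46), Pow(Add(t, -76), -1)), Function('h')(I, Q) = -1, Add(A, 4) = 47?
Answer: Rational(-11, 234) ≈ -0.047009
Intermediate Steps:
A = 43 (A = Add(-4, 47) = 43)
Function('u')(t) = Mul(6, Pow(Add(-76, t), -1), Add(-46, t)) (Function('u')(t) = Mul(6, Mul(Add(t, -46), Pow(Add(t, -76), -1))) = Mul(6, Mul(Add(-46, t), Pow(Add(-76, t), -1))) = Mul(6, Mul(Pow(Add(-76, t), -1), Add(-46, t))) = Mul(6, Pow(Add(-76, t), -1), Add(-46, t)))
m = Rational(11, 6) (m = Pow(Mul(6, Pow(Add(-76, 43), -1), Add(-46, 43)), -1) = Pow(Mul(6, Pow(-33, -1), -3), -1) = Pow(Mul(6, Rational(-1, 33), -3), -1) = Pow(Rational(6, 11), -1) = Rational(11, 6) ≈ 1.8333)
Mul(m, Pow(Function('T')(Function('h')(-4, 10)), -1)) = Mul(Rational(11, 6), Pow(-39, -1)) = Mul(Rational(11, 6), Rational(-1, 39)) = Rational(-11, 234)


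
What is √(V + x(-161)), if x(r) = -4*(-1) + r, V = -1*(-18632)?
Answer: 5*√739 ≈ 135.92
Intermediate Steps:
V = 18632
x(r) = 4 + r
√(V + x(-161)) = √(18632 + (4 - 161)) = √(18632 - 157) = √18475 = 5*√739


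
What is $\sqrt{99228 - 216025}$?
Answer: $i \sqrt{116797} \approx 341.76 i$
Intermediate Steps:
$\sqrt{99228 - 216025} = \sqrt{-116797} = i \sqrt{116797}$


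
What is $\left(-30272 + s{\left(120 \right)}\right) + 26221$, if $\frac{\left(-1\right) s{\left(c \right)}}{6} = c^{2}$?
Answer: $-90451$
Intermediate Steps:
$s{\left(c \right)} = - 6 c^{2}$
$\left(-30272 + s{\left(120 \right)}\right) + 26221 = \left(-30272 - 6 \cdot 120^{2}\right) + 26221 = \left(-30272 - 86400\right) + 26221 = -116672 + 26221 = -90451$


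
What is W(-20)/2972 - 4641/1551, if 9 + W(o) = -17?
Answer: -2305563/768262 ≈ -3.0010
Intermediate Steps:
W(o) = -26 (W(o) = -9 - 17 = -26)
W(-20)/2972 - 4641/1551 = -26/2972 - 4641/1551 = -26*1/2972 - 4641*1/1551 = -13/1486 - 1547/517 = -2305563/768262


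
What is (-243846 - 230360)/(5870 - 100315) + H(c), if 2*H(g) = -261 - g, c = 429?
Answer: -32109319/94445 ≈ -339.98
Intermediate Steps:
H(g) = -261/2 - g/2 (H(g) = (-261 - g)/2 = -261/2 - g/2)
(-243846 - 230360)/(5870 - 100315) + H(c) = (-243846 - 230360)/(5870 - 100315) + (-261/2 - ½*429) = -474206/(-94445) + (-261/2 - 429/2) = -474206*(-1/94445) - 345 = 474206/94445 - 345 = -32109319/94445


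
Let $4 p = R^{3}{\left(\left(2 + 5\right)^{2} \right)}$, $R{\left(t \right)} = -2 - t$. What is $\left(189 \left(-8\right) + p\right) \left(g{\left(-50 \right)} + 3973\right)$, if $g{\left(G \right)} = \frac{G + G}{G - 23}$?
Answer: $- \frac{40240602171}{292} \approx -1.3781 \cdot 10^{8}$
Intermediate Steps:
$g{\left(G \right)} = \frac{2 G}{-23 + G}$
$p = - \frac{132651}{4}$ ($p = \frac{\left(-2 - \left(2 + 5\right)^{2}\right)^{3}}{4} = \frac{\left(-2 - 7^{2}\right)^{3}}{4} = \frac{\left(-2 - 49\right)^{3}}{4} = \frac{\left(-51\right)^{3}}{4} = \frac{1}{4} \left(-132651\right) = - \frac{132651}{4} \approx -33163.0$)
$\left(189 \left(-8\right) + p\right) \left(g{\left(-50 \right)} + 3973\right) = \left(189 \left(-8\right) - \frac{132651}{4}\right) \left(2 \left(-50\right) \frac{1}{-23 - 50} + 3973\right) = \left(-1512 - \frac{132651}{4}\right) \left(2 \left(-50\right) \frac{1}{-73} + 3973\right) = - \frac{138699 \left(2 \left(-50\right) \left(- \frac{1}{73}\right) + 3973\right)}{4} = - \frac{138699 \left(\frac{100}{73} + 3973\right)}{4} = \left(- \frac{138699}{4}\right) \frac{290129}{73} = - \frac{40240602171}{292}$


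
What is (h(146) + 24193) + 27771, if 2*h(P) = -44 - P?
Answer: 51869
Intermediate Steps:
h(P) = -22 - P/2 (h(P) = (-44 - P)/2 = -22 - P/2)
(h(146) + 24193) + 27771 = ((-22 - ½*146) + 24193) + 27771 = ((-22 - 73) + 24193) + 27771 = (-95 + 24193) + 27771 = 24098 + 27771 = 51869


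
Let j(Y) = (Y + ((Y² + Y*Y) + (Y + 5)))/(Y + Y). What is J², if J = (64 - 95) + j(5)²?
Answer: 2025/16 ≈ 126.56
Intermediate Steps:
j(Y) = (5 + 2*Y + 2*Y²)/(2*Y) (j(Y) = (Y + ((Y² + Y²) + (5 + Y)))/((2*Y)) = (Y + (2*Y² + (5 + Y)))*(1/(2*Y)) = (Y + (5 + Y + 2*Y²))*(1/(2*Y)) = (5 + 2*Y + 2*Y²)*(1/(2*Y)) = (5 + 2*Y + 2*Y²)/(2*Y))
J = 45/4 (J = (64 - 95) + (1 + 5 + (5/2)/5)² = -31 + (1 + 5 + (5/2)*(⅕))² = -31 + (1 + 5 + ½)² = -31 + (13/2)² = -31 + 169/4 = 45/4 ≈ 11.250)
J² = (45/4)² = 2025/16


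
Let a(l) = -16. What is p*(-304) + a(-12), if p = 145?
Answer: -44096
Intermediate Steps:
p*(-304) + a(-12) = 145*(-304) - 16 = -44080 - 16 = -44096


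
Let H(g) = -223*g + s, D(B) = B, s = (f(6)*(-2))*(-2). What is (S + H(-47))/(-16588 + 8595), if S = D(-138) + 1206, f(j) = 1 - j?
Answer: -11529/7993 ≈ -1.4424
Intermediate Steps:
s = -20 (s = ((1 - 1*6)*(-2))*(-2) = ((1 - 6)*(-2))*(-2) = -5*(-2)*(-2) = 10*(-2) = -20)
S = 1068 (S = -138 + 1206 = 1068)
H(g) = -20 - 223*g (H(g) = -223*g - 20 = -20 - 223*g)
(S + H(-47))/(-16588 + 8595) = (1068 + (-20 - 223*(-47)))/(-16588 + 8595) = (1068 + (-20 + 10481))/(-7993) = (1068 + 10461)*(-1/7993) = 11529*(-1/7993) = -11529/7993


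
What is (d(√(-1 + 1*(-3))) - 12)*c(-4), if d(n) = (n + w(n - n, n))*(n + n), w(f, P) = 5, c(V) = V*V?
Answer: -320 + 320*I ≈ -320.0 + 320.0*I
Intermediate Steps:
c(V) = V²
d(n) = 2*n*(5 + n) (d(n) = (n + 5)*(n + n) = (5 + n)*(2*n) = 2*n*(5 + n))
(d(√(-1 + 1*(-3))) - 12)*c(-4) = (2*√(-1 + 1*(-3))*(5 + √(-1 + 1*(-3))) - 12)*(-4)² = (2*√(-1 - 3)*(5 + √(-1 - 3)) - 12)*16 = (2*√(-4)*(5 + √(-4)) - 12)*16 = (2*(2*I)*(5 + 2*I) - 12)*16 = (4*I*(5 + 2*I) - 12)*16 = (-12 + 4*I*(5 + 2*I))*16 = -192 + 64*I*(5 + 2*I)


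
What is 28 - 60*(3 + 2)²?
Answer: -1472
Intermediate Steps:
28 - 60*(3 + 2)² = 28 - 60*5² = 28 - 60*25 = 28 - 1500 = -1472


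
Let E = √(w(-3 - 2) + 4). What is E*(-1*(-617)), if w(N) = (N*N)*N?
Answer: 6787*I ≈ 6787.0*I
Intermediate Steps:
w(N) = N³ (w(N) = N²*N = N³)
E = 11*I (E = √((-3 - 2)³ + 4) = √((-5)³ + 4) = √(-125 + 4) = √(-121) = 11*I ≈ 11.0*I)
E*(-1*(-617)) = (11*I)*(-1*(-617)) = (11*I)*617 = 6787*I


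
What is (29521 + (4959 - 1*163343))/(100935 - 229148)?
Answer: 128863/128213 ≈ 1.0051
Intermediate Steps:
(29521 + (4959 - 1*163343))/(100935 - 229148) = (29521 + (4959 - 163343))/(-128213) = (29521 - 158384)*(-1/128213) = -128863*(-1/128213) = 128863/128213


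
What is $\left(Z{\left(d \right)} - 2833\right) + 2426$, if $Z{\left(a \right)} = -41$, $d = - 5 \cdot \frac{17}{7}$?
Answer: $-448$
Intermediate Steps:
$d = - \frac{85}{7}$ ($d = - 5 \cdot 17 \cdot \frac{1}{7} = \left(-5\right) \frac{17}{7} = - \frac{85}{7} \approx -12.143$)
$\left(Z{\left(d \right)} - 2833\right) + 2426 = \left(-41 - 2833\right) + 2426 = -2874 + 2426 = -448$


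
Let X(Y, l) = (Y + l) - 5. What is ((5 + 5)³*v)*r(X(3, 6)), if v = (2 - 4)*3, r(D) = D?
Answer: -24000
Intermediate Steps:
X(Y, l) = -5 + Y + l
v = -6 (v = -2*3 = -6)
((5 + 5)³*v)*r(X(3, 6)) = ((5 + 5)³*(-6))*(-5 + 3 + 6) = (10³*(-6))*4 = (1000*(-6))*4 = -6000*4 = -24000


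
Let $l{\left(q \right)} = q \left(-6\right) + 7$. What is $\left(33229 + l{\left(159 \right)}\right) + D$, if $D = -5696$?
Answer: $26586$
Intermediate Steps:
$l{\left(q \right)} = 7 - 6 q$ ($l{\left(q \right)} = - 6 q + 7 = 7 - 6 q$)
$\left(33229 + l{\left(159 \right)}\right) + D = \left(33229 + \left(7 - 954\right)\right) - 5696 = \left(33229 - 947\right) - 5696 = 32282 - 5696 = 26586$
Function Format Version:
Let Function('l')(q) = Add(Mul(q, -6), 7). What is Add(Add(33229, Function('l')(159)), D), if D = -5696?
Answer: 26586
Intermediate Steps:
Function('l')(q) = Add(7, Mul(-6, q)) (Function('l')(q) = Add(Mul(-6, q), 7) = Add(7, Mul(-6, q)))
Add(Add(33229, Function('l')(159)), D) = Add(Add(33229, Add(7, Mul(-6, 159))), -5696) = Add(Add(33229, Add(7, -954)), -5696) = Add(Add(33229, -947), -5696) = Add(32282, -5696) = 26586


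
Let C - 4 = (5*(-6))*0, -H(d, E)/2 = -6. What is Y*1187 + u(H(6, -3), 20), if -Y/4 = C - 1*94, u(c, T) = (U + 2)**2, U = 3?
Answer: 427345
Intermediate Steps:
H(d, E) = 12 (H(d, E) = -2*(-6) = 12)
u(c, T) = 25 (u(c, T) = (3 + 2)**2 = 5**2 = 25)
C = 4 (C = 4 + (5*(-6))*0 = 4 - 30*0 = 4 + 0 = 4)
Y = 360 (Y = -4*(4 - 1*94) = -4*(4 - 94) = -4*(-90) = 360)
Y*1187 + u(H(6, -3), 20) = 360*1187 + 25 = 427320 + 25 = 427345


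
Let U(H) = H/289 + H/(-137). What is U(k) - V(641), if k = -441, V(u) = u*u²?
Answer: -10427795261521/39593 ≈ -2.6337e+8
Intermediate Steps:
V(u) = u³
U(H) = -152*H/39593 (U(H) = H*(1/289) + H*(-1/137) = H/289 - H/137 = -152*H/39593)
U(k) - V(641) = -152/39593*(-441) - 1*641³ = 67032/39593 - 1*263374721 = 67032/39593 - 263374721 = -10427795261521/39593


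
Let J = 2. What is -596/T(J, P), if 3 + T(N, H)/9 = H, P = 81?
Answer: -298/351 ≈ -0.84900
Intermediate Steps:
T(N, H) = -27 + 9*H
-596/T(J, P) = -596/(-27 + 9*81) = -596/(-27 + 729) = -596/702 = -596*1/702 = -298/351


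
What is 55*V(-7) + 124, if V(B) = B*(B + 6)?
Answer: 509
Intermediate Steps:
V(B) = B*(6 + B)
55*V(-7) + 124 = 55*(-7*(6 - 7)) + 124 = 55*(-7*(-1)) + 124 = 55*7 + 124 = 385 + 124 = 509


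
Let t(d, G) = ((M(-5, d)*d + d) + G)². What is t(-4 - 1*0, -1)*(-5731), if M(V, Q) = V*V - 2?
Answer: -53922979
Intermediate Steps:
M(V, Q) = -2 + V² (M(V, Q) = V² - 2 = -2 + V²)
t(d, G) = (G + 24*d)² (t(d, G) = (((-2 + (-5)²)*d + d) + G)² = (((-2 + 25)*d + d) + G)² = ((23*d + d) + G)² = (24*d + G)² = (G + 24*d)²)
t(-4 - 1*0, -1)*(-5731) = (-1 + 24*(-4 - 1*0))²*(-5731) = (-1 + 24*(-4 + 0))²*(-5731) = (-1 + 24*(-4))²*(-5731) = (-1 - 96)²*(-5731) = (-97)²*(-5731) = 9409*(-5731) = -53922979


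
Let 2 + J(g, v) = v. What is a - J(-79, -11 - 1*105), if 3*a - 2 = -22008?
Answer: -21652/3 ≈ -7217.3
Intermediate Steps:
J(g, v) = -2 + v
a = -22006/3 (a = ⅔ + (⅓)*(-22008) = ⅔ - 7336 = -22006/3 ≈ -7335.3)
a - J(-79, -11 - 1*105) = -22006/3 - (-2 + (-11 - 1*105)) = -22006/3 - (-2 + (-11 - 105)) = -22006/3 - (-2 - 116) = -22006/3 - 1*(-118) = -22006/3 + 118 = -21652/3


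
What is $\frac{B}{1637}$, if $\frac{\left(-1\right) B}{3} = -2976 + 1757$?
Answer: $\frac{3657}{1637} \approx 2.234$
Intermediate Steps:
$B = 3657$ ($B = - 3 \left(-2976 + 1757\right) = \left(-3\right) \left(-1219\right) = 3657$)
$\frac{B}{1637} = \frac{3657}{1637}$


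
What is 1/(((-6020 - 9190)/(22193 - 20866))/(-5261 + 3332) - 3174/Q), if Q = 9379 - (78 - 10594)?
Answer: -738070765/113364468 ≈ -6.5106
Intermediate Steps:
Q = 19895 (Q = 9379 - 1*(-10516) = 9379 + 10516 = 19895)
1/(((-6020 - 9190)/(22193 - 20866))/(-5261 + 3332) - 3174/Q) = 1/(((-6020 - 9190)/(22193 - 20866))/(-5261 + 3332) - 3174/19895) = 1/(-15210/1327/(-1929) - 3174*1/19895) = 1/(-15210*1/1327*(-1/1929) - 138/865) = 1/(-15210/1327*(-1/1929) - 138/865) = 1/(5070/853261 - 138/865) = 1/(-113364468/738070765) = -738070765/113364468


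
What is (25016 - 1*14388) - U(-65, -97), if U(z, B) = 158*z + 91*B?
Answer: 29725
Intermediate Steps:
U(z, B) = 91*B + 158*z
(25016 - 1*14388) - U(-65, -97) = (25016 - 1*14388) - (91*(-97) + 158*(-65)) = (25016 - 14388) - (-8827 - 10270) = 10628 - 1*(-19097) = 10628 + 19097 = 29725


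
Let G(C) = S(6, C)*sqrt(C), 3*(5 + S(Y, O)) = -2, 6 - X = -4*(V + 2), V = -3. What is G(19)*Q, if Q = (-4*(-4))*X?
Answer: -544*sqrt(19)/3 ≈ -790.41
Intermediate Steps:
X = 2 (X = 6 - (-4)*(-3 + 2) = 6 - (-4)*(-1) = 6 - 1*4 = 6 - 4 = 2)
S(Y, O) = -17/3 (S(Y, O) = -5 + (1/3)*(-2) = -5 - 2/3 = -17/3)
G(C) = -17*sqrt(C)/3
Q = 32 (Q = -4*(-4)*2 = 16*2 = 32)
G(19)*Q = -17*sqrt(19)/3*32 = -544*sqrt(19)/3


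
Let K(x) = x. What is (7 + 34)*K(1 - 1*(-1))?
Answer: 82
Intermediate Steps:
(7 + 34)*K(1 - 1*(-1)) = (7 + 34)*(1 - 1*(-1)) = 41*(1 + 1) = 41*2 = 82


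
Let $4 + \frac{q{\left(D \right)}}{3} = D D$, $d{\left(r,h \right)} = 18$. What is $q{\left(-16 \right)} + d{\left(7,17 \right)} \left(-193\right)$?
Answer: $-2718$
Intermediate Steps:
$q{\left(D \right)} = -12 + 3 D^{2}$ ($q{\left(D \right)} = -12 + 3 D D = -12 + 3 D^{2}$)
$q{\left(-16 \right)} + d{\left(7,17 \right)} \left(-193\right) = \left(-12 + 3 \left(-16\right)^{2}\right) + 18 \left(-193\right) = \left(-12 + 3 \cdot 256\right) - 3474 = \left(-12 + 768\right) - 3474 = 756 - 3474 = -2718$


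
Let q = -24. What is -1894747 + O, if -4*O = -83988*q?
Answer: -2398675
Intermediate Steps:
O = -503928 (O = -(-20997)*(-24) = -¼*2015712 = -503928)
-1894747 + O = -1894747 - 503928 = -2398675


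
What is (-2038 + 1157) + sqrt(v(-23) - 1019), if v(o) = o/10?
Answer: -881 + I*sqrt(102130)/10 ≈ -881.0 + 31.958*I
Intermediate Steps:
v(o) = o/10 (v(o) = o*(1/10) = o/10)
(-2038 + 1157) + sqrt(v(-23) - 1019) = (-2038 + 1157) + sqrt((1/10)*(-23) - 1019) = -881 + sqrt(-23/10 - 1019) = -881 + sqrt(-10213/10) = -881 + I*sqrt(102130)/10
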